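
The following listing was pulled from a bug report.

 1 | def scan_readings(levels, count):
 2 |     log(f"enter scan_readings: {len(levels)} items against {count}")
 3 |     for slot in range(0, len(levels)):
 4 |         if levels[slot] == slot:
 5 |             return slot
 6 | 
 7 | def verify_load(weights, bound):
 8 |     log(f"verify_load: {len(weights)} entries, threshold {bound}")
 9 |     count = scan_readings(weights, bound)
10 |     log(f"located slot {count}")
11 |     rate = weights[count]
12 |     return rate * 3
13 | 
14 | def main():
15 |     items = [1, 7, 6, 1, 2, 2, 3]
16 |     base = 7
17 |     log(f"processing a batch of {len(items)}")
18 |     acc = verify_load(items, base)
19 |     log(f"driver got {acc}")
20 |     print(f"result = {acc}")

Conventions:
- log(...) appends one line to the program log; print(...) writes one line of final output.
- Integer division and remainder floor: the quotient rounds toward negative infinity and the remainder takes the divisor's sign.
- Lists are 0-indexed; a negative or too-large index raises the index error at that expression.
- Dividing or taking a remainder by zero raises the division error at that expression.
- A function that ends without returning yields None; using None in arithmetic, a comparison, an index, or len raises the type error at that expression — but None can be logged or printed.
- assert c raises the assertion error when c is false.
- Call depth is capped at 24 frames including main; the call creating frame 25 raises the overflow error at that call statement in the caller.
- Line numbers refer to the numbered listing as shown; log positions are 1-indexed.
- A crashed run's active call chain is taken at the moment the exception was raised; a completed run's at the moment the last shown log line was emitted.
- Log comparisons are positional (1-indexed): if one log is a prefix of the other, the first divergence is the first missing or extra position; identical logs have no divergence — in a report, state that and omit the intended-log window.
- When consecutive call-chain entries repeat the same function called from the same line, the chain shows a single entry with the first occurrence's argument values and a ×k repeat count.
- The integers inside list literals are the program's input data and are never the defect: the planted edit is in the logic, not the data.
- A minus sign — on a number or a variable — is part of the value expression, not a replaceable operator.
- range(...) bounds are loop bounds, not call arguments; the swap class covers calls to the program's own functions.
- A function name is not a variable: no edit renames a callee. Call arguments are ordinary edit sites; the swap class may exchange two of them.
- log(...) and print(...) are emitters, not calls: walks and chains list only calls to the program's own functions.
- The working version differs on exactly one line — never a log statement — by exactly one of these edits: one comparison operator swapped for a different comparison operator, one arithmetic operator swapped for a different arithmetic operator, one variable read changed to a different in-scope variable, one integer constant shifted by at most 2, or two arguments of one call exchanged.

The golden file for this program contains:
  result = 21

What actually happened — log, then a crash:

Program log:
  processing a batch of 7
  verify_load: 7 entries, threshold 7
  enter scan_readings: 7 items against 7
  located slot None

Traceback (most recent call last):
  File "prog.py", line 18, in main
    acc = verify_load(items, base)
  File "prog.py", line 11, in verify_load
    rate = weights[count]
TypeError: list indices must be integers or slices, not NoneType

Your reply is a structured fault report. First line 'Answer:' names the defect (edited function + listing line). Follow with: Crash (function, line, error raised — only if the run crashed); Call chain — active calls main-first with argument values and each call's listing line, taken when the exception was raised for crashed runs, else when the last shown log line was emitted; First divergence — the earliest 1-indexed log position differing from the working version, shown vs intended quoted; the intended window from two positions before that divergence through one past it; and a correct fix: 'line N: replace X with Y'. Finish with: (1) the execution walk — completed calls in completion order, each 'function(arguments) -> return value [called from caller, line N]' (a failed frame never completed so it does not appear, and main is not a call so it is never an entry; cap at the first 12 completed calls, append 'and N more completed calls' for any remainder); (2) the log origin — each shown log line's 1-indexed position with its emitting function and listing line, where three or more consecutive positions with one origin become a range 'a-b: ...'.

Answer: the defect is in scan_readings at line 4.
Key observation: The earliest visible damage is log position 4 — 'located slot None' rather than the intended 'located slot 1'.
Crash: verify_load, line 11, TypeError.
Call chain: main -> verify_load([1, 7, 6, 1, 2, 2, 3], 7) (called at line 18).
First divergence: position 4 — the shown line 'located slot None' should read 'located slot 1'.
Intended log window:
  2: verify_load: 7 entries, threshold 7
  3: enter scan_readings: 7 items against 7
  4: located slot 1
  5: driver got 21
Execution walk:
  scan_readings([1, 7, 6, 1, 2, 2, 3], 7) -> None  [called from verify_load, line 9]
Log line origins:
  1: logged in main at line 17
  2: logged in verify_load at line 8
  3: logged in scan_readings at line 2
  4: logged in verify_load at line 10
A correct fix: line 4: replace `levels[slot] == slot` with `levels[slot] == count`.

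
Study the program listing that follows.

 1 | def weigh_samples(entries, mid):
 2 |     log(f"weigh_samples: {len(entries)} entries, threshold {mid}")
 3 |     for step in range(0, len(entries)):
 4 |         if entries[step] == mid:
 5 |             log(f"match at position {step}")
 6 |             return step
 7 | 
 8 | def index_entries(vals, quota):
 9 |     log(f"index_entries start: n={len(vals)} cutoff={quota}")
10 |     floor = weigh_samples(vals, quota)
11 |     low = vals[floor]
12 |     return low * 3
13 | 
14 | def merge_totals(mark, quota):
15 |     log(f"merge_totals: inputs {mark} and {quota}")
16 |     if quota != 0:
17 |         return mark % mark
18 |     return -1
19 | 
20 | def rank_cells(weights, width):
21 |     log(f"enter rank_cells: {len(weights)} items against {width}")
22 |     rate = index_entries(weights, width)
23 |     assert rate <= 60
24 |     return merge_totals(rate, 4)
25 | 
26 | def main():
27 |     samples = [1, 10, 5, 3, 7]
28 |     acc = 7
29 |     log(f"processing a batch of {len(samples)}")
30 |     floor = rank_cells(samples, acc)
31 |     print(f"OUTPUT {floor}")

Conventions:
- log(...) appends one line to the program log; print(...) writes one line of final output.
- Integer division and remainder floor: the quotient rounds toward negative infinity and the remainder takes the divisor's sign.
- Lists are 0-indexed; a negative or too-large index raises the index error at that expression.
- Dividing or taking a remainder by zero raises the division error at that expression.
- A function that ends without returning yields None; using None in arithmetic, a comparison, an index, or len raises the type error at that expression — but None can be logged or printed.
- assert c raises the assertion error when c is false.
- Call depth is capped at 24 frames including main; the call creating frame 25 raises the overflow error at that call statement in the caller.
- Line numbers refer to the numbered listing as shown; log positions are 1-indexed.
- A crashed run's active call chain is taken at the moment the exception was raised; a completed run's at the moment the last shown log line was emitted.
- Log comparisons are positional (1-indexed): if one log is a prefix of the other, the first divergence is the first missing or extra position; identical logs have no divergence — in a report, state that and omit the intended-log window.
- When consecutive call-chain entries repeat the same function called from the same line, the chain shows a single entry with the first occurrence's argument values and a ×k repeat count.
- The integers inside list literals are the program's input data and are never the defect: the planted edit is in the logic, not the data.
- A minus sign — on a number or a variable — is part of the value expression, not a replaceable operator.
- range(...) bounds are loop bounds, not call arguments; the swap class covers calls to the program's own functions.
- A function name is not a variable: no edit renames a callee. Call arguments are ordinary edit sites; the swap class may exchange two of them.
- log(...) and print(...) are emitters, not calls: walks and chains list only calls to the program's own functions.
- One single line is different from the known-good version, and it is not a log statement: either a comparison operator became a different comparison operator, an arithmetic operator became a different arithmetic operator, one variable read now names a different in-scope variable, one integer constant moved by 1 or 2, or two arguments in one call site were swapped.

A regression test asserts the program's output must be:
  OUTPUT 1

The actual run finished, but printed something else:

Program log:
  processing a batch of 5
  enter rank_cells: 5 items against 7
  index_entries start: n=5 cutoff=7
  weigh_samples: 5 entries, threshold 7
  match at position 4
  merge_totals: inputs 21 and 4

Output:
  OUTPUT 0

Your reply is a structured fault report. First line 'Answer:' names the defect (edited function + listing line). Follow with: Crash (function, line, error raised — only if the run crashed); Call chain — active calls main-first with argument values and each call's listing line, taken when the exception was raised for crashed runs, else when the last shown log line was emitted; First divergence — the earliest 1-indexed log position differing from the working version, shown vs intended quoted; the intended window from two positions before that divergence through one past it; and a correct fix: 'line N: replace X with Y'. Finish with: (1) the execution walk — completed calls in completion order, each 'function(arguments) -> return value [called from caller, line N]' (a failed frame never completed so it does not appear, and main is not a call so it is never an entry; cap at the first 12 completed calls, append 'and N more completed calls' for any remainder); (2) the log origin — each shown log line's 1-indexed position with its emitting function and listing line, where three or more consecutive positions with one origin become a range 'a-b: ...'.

Answer: the defect is in merge_totals at line 17.
Key fact: Log streams are identical — the defect surfaces only in the printed output.
Call chain: main -> rank_cells([1, 10, 5, 3, 7], 7) (called at line 30) -> merge_totals(21, 4) (called at line 24).
First divergence: none — the logs agree in full.
Execution walk:
  weigh_samples([1, 10, 5, 3, 7], 7) -> 4  [called from index_entries, line 10]
  index_entries([1, 10, 5, 3, 7], 7) -> 21  [called from rank_cells, line 22]
  merge_totals(21, 4) -> 0  [called from rank_cells, line 24]
  rank_cells([1, 10, 5, 3, 7], 7) -> 0  [called from main, line 30]
Log origin:
  1 — main, line 29
  2 — rank_cells, line 21
  3 — index_entries, line 9
  4 — weigh_samples, line 2
  5 — weigh_samples, line 5
  6 — merge_totals, line 15
A correct fix: line 17: replace `mark % mark` with `mark % quota`.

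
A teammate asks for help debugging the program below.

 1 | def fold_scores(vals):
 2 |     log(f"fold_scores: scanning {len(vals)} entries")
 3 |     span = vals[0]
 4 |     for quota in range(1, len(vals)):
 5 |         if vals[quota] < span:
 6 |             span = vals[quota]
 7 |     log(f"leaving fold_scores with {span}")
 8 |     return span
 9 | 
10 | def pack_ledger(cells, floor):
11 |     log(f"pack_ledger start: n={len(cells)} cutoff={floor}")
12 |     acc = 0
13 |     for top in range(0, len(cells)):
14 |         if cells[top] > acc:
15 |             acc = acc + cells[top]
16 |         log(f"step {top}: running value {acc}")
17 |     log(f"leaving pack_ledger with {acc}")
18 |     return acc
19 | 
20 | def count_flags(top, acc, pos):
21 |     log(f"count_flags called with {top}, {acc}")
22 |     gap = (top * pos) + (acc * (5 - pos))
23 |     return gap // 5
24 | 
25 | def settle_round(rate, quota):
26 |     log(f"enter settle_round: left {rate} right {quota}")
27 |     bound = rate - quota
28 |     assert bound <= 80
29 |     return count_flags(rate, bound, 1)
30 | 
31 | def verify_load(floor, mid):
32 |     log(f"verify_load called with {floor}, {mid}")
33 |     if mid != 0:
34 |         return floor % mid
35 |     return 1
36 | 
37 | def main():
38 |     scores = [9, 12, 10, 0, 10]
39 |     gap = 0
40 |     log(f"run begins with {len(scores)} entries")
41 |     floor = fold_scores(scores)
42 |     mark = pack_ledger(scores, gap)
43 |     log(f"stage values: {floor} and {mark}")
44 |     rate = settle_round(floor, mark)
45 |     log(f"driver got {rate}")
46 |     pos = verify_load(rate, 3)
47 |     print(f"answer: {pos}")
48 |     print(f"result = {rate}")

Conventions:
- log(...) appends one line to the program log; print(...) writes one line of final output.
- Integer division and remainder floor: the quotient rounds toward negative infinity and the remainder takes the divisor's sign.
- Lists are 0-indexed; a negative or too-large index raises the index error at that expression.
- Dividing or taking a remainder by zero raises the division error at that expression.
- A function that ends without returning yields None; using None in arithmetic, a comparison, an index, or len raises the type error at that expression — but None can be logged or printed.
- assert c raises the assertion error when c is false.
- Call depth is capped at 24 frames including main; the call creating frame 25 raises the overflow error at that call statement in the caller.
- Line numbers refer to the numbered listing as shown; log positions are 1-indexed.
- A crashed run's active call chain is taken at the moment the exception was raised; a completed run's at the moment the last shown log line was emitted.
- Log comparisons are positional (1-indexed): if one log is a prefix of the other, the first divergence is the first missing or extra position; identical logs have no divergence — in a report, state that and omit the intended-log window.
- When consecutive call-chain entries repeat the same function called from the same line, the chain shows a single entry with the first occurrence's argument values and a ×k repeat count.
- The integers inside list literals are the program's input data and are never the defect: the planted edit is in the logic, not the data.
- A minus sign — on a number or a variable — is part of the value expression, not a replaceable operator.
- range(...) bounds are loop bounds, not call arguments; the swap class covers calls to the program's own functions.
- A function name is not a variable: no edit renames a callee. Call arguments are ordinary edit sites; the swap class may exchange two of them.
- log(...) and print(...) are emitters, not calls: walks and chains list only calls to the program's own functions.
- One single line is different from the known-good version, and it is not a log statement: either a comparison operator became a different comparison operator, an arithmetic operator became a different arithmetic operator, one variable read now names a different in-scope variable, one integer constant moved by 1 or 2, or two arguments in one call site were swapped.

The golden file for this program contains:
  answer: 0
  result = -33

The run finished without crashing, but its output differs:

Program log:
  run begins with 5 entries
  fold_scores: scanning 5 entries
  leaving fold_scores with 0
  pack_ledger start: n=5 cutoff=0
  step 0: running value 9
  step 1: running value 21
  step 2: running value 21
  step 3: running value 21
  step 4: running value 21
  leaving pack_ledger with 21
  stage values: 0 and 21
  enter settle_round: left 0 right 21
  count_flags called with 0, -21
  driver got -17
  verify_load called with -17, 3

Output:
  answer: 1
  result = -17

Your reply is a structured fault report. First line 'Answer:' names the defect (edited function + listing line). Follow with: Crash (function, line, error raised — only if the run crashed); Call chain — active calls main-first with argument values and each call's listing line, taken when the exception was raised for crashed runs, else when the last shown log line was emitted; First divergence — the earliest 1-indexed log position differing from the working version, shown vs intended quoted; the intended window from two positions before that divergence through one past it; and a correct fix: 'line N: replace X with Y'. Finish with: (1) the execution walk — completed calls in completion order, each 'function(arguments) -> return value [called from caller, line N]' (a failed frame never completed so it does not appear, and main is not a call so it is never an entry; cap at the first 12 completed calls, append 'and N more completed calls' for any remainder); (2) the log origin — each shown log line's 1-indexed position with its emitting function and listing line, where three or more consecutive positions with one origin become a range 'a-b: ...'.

Answer: the defect is in pack_ledger at line 14.
Key fact: The log first diverges at position 7: the faulty run prints 'step 2: running value 21' where the working version prints 'step 2: running value 31'.
Call chain: main -> verify_load(-17, 3) (called at line 46).
First divergence: at position 7 the run shows 'step 2: running value 21' where the working version logs 'step 2: running value 31'.
Intended log window:
  5: step 0: running value 9
  6: step 1: running value 21
  7: step 2: running value 31
  8: step 3: running value 31
Execution walk:
  fold_scores([9, 12, 10, 0, 10]) -> 0  [called from main, line 41]
  pack_ledger([9, 12, 10, 0, 10], 0) -> 21  [called from main, line 42]
  count_flags(0, -21, 1) -> -17  [called from settle_round, line 29]
  settle_round(0, 21) -> -17  [called from main, line 44]
  verify_load(-17, 3) -> 1  [called from main, line 46]
Log origins:
  1: logged in main at line 40
  2: logged in fold_scores at line 2
  3: logged in fold_scores at line 7
  4: logged in pack_ledger at line 11
  5-9: logged in pack_ledger at line 16
  10: logged in pack_ledger at line 17
  11: logged in main at line 43
  12: logged in settle_round at line 26
  13: logged in count_flags at line 21
  14: logged in main at line 45
  15: logged in verify_load at line 32
A correct fix: line 14: replace `acc` with `floor`.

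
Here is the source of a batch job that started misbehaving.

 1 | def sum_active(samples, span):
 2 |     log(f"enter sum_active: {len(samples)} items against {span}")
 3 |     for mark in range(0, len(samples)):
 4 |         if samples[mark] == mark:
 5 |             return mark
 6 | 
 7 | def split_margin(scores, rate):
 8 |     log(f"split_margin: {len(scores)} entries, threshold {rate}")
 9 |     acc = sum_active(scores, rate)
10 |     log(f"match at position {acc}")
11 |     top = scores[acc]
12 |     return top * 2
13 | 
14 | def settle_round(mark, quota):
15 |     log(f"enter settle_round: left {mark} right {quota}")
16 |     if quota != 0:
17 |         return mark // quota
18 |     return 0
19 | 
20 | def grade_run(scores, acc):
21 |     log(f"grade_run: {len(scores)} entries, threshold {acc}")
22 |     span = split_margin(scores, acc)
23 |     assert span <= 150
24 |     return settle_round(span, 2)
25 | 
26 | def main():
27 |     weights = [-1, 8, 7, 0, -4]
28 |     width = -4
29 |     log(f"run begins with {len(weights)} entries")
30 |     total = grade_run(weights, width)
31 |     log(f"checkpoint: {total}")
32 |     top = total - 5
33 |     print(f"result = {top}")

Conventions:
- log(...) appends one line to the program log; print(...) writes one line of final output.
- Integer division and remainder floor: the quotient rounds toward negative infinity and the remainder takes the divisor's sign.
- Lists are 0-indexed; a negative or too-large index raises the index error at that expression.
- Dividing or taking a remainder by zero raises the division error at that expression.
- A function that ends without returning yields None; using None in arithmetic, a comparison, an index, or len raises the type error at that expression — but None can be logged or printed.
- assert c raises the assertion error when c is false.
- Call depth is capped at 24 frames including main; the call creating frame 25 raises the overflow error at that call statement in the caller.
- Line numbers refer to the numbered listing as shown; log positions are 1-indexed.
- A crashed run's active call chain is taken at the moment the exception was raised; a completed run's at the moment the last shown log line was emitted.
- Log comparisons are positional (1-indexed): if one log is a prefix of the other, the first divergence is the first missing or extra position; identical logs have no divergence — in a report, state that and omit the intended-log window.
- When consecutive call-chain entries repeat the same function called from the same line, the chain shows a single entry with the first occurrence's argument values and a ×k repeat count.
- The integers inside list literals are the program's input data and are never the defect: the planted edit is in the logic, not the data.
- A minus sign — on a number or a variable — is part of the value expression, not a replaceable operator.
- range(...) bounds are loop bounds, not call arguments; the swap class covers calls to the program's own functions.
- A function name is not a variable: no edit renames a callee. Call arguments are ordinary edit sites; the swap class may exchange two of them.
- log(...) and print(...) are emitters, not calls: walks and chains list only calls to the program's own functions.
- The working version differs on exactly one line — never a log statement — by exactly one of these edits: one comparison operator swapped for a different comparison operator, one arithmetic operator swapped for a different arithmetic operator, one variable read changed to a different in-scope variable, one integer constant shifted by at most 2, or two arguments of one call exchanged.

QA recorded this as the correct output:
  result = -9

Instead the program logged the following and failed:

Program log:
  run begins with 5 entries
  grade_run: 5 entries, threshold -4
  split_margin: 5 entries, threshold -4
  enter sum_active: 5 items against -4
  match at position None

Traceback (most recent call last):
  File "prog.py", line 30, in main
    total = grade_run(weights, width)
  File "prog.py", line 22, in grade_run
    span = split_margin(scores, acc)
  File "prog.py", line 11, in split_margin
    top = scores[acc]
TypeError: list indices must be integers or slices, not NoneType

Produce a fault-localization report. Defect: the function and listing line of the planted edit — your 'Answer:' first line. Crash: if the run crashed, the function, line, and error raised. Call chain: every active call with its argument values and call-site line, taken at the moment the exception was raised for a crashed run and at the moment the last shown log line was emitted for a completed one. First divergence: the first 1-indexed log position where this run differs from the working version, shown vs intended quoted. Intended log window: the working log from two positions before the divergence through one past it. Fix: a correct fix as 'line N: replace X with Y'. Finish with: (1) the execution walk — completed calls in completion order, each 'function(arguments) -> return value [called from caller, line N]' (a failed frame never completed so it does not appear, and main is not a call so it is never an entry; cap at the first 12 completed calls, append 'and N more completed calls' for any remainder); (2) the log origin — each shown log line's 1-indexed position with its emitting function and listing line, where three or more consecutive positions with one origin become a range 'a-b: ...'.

Answer: the defect is in sum_active at line 4.
The tell: The earliest visible damage is log position 5 — 'match at position None' rather than the intended 'match at position 4'.
Crash: split_margin, line 11, TypeError.
Call chain: main -> grade_run([-1, 8, 7, 0, -4], -4) (called at line 30) -> split_margin([-1, 8, 7, 0, -4], -4) (called at line 22).
First divergence: at position 5 the run shows 'match at position None' where the working version logs 'match at position 4'.
Intended log window:
  3: split_margin: 5 entries, threshold -4
  4: enter sum_active: 5 items against -4
  5: match at position 4
  6: enter settle_round: left -8 right 2
Execution walk:
  sum_active([-1, 8, 7, 0, -4], -4) -> None  [called from split_margin, line 9]
Log origins:
  1: logged in main at line 29
  2: logged in grade_run at line 21
  3: logged in split_margin at line 8
  4: logged in sum_active at line 2
  5: logged in split_margin at line 10
A correct fix: line 4: replace `samples[mark] == mark` with `samples[mark] == span`.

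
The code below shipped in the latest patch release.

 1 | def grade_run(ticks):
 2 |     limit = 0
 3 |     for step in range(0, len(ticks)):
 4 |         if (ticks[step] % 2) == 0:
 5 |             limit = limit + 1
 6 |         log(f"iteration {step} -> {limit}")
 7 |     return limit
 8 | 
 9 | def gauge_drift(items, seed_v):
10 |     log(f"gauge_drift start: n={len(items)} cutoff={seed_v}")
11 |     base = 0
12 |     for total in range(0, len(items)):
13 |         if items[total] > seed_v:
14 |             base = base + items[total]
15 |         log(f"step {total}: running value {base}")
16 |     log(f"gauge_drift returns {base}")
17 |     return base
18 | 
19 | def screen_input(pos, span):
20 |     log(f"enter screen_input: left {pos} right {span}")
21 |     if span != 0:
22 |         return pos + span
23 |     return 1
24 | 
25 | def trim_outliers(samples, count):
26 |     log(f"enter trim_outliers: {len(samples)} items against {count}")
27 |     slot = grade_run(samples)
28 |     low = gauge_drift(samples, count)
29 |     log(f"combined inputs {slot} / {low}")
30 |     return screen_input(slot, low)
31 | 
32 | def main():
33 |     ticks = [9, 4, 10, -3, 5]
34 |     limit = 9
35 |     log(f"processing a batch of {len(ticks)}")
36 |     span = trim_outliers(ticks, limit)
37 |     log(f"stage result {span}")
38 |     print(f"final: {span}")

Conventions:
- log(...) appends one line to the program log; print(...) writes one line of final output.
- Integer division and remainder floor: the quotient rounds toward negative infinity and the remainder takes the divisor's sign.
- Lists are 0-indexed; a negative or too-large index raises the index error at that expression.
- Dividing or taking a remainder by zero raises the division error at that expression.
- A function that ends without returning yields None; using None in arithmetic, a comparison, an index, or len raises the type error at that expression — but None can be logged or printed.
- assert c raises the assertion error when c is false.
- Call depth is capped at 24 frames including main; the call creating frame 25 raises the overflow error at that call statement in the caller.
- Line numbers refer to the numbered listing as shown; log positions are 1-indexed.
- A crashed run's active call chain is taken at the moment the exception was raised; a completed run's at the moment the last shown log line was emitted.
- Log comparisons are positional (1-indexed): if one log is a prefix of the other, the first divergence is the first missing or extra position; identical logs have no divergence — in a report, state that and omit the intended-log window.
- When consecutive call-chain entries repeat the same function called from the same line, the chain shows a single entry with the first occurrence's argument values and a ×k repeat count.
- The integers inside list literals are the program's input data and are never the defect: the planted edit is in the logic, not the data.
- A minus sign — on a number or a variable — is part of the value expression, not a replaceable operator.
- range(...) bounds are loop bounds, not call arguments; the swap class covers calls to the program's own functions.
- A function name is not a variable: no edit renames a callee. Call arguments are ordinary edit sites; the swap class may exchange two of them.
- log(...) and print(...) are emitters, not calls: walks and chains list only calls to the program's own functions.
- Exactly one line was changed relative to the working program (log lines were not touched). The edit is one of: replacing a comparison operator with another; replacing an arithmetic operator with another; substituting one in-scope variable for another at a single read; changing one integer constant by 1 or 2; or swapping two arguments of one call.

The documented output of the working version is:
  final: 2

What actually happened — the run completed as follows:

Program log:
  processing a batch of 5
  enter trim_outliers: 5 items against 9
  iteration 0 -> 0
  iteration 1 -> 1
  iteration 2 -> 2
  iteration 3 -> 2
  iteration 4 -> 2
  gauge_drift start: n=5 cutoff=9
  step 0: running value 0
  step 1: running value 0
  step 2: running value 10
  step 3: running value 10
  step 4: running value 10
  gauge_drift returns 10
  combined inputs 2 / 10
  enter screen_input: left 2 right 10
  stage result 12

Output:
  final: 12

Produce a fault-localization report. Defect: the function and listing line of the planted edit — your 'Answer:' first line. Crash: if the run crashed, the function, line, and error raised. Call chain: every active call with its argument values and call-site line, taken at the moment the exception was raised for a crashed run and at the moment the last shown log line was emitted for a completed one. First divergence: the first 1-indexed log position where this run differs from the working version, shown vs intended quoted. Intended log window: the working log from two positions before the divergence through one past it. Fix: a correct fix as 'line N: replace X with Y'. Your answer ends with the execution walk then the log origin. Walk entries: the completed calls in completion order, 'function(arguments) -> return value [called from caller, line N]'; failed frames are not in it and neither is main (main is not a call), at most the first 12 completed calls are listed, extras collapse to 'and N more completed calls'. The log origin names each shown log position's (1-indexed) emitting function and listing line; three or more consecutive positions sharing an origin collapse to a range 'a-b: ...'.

Answer: the defect is in screen_input at line 22.
The tell: Everything matches until log position 17, which reads 'stage result 12' in place of 'stage result 2'.
Call chain: main.
First divergence: at position 17 the run shows 'stage result 12' where the working version logs 'stage result 2'.
Intended log window:
  15: combined inputs 2 / 10
  16: enter screen_input: left 2 right 10
  17: stage result 2
Execution walk:
  grade_run([9, 4, 10, -3, 5]) -> 2  [called from trim_outliers, line 27]
  gauge_drift([9, 4, 10, -3, 5], 9) -> 10  [called from trim_outliers, line 28]
  screen_input(2, 10) -> 12  [called from trim_outliers, line 30]
  trim_outliers([9, 4, 10, -3, 5], 9) -> 12  [called from main, line 36]
Log line origins:
  1 — main, line 35
  2 — trim_outliers, line 26
  3-7 — grade_run, line 6
  8 — gauge_drift, line 10
  9-13 — gauge_drift, line 15
  14 — gauge_drift, line 16
  15 — trim_outliers, line 29
  16 — screen_input, line 20
  17 — main, line 37
A correct fix: line 22: replace `+` with `%`.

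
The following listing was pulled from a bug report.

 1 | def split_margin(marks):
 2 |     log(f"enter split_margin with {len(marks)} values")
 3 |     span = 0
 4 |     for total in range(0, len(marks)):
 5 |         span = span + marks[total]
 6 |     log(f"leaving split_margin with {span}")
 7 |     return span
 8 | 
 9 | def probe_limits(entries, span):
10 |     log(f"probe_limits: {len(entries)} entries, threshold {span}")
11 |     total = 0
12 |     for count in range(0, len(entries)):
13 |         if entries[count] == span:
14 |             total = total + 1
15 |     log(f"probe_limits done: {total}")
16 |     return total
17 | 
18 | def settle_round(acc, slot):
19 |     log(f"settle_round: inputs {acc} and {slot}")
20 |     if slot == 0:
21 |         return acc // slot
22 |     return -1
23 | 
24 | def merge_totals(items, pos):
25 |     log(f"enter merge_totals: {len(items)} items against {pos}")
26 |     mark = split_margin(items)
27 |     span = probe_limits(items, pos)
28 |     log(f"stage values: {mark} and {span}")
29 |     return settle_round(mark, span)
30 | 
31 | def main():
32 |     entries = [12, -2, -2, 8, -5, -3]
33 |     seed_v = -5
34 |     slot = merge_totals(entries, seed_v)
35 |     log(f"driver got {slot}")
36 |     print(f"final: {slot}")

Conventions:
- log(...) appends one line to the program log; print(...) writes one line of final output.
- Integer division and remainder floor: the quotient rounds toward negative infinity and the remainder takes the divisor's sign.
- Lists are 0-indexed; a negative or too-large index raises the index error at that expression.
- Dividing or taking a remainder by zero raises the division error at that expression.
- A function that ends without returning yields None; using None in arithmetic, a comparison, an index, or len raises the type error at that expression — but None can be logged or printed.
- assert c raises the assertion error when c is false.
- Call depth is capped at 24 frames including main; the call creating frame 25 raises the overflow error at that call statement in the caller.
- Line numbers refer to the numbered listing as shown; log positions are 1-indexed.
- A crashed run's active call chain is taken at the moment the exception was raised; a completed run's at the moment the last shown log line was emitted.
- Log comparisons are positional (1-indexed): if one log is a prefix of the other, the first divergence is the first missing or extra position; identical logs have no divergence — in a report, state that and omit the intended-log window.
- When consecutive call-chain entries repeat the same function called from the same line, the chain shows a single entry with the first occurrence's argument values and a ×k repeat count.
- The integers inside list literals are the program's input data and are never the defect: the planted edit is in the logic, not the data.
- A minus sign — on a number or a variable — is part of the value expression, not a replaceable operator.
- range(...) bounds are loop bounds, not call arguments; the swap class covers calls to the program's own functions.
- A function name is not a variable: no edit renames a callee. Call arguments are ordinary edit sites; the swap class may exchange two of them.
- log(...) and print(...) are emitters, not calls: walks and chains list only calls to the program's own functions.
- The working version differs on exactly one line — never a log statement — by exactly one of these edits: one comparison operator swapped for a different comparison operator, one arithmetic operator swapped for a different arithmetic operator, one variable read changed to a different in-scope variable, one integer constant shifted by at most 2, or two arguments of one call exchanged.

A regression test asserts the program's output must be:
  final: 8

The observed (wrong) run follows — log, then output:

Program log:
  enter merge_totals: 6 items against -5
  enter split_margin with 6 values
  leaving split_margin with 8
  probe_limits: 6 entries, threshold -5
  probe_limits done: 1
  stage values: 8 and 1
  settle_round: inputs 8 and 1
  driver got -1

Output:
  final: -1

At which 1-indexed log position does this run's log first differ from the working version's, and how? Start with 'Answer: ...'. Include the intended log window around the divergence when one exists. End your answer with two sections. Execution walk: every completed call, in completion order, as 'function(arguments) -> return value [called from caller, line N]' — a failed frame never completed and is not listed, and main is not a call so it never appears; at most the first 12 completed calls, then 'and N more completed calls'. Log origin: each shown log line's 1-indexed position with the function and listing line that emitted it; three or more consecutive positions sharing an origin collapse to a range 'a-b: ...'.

Answer: at position 8 the run shows 'driver got -1' where the working version logs 'driver got 8'.
Intended log window:
  6: stage values: 8 and 1
  7: settle_round: inputs 8 and 1
  8: driver got 8
Execution walk:
  split_margin([12, -2, -2, 8, -5, -3]) -> 8  [called from merge_totals, line 26]
  probe_limits([12, -2, -2, 8, -5, -3], -5) -> 1  [called from merge_totals, line 27]
  settle_round(8, 1) -> -1  [called from merge_totals, line 29]
  merge_totals([12, -2, -2, 8, -5, -3], -5) -> -1  [called from main, line 34]
Origin of each log line:
  1 — merge_totals, line 25
  2 — split_margin, line 2
  3 — split_margin, line 6
  4 — probe_limits, line 10
  5 — probe_limits, line 15
  6 — merge_totals, line 28
  7 — settle_round, line 19
  8 — main, line 35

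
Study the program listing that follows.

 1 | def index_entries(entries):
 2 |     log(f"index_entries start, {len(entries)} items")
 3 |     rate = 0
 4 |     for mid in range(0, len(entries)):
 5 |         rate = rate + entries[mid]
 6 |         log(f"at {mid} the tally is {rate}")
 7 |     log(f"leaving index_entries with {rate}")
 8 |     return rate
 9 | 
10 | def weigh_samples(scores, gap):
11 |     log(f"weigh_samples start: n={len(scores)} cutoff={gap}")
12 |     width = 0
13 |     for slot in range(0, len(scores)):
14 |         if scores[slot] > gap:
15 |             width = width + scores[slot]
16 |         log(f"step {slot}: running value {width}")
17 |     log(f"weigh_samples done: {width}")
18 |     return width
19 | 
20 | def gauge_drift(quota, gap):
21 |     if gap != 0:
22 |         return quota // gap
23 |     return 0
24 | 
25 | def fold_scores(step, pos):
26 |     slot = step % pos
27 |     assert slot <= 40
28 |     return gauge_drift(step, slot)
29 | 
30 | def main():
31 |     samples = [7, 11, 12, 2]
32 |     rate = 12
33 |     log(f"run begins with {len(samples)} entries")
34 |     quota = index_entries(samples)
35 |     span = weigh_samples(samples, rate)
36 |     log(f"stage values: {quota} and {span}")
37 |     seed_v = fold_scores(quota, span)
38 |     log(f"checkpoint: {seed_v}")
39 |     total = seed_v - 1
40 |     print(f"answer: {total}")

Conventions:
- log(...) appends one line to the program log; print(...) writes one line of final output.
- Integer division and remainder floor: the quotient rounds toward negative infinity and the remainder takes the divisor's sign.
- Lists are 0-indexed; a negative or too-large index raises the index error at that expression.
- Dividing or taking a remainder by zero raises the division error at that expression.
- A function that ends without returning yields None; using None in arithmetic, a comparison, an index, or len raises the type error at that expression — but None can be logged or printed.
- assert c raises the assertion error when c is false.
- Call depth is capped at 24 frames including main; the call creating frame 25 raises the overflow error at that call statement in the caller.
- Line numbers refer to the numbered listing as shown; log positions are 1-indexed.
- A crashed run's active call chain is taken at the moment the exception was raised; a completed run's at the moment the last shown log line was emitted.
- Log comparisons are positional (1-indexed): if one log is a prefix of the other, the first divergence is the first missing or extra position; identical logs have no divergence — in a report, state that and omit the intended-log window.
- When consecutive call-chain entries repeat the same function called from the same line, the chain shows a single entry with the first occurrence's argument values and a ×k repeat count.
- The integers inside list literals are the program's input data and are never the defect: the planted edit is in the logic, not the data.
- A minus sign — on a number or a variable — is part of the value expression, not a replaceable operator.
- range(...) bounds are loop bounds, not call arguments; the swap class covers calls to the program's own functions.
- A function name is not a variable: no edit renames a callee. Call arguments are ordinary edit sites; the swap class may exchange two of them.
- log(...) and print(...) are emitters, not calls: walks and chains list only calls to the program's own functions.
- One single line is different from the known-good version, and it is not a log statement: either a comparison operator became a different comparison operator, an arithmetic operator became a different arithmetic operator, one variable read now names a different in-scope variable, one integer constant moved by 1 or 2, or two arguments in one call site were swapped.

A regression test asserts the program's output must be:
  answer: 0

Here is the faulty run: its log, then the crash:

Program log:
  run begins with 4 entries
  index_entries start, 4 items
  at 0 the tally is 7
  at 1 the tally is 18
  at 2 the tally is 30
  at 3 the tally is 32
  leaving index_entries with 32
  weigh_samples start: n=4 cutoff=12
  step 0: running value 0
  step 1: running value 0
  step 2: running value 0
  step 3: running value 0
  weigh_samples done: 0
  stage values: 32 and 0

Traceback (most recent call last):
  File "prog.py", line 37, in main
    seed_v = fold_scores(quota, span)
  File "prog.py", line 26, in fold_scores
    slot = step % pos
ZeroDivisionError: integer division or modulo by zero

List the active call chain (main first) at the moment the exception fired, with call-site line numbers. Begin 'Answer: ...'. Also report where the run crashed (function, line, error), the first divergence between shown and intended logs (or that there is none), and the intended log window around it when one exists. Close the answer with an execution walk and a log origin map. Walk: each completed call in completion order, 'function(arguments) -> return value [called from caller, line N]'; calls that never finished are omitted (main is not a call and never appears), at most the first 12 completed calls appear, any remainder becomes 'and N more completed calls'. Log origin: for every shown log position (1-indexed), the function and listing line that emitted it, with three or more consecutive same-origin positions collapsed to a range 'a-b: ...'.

Answer: main -> fold_scores (called at line 37).
The tell: Only 14 log lines were emitted before the run died; the intended continuation was 'checkpoint: 1'.
Crash: fold_scores, line 26, ZeroDivisionError.
First divergence: position 15; the shown log stops at 14 lines while the working version next logs 'checkpoint: 1'.
Intended log window:
  13: weigh_samples done: 0
  14: stage values: 32 and 0
  15: checkpoint: 1
Execution walk:
  index_entries([7, 11, 12, 2]) -> 32  [called from main, line 34]
  weigh_samples([7, 11, 12, 2], 12) -> 0  [called from main, line 35]
Log origin:
  1: emitted by main (line 33)
  2: emitted by index_entries (line 2)
  3-6: emitted by index_entries (line 6)
  7: emitted by index_entries (line 7)
  8: emitted by weigh_samples (line 11)
  9-12: emitted by weigh_samples (line 16)
  13: emitted by weigh_samples (line 17)
  14: emitted by main (line 36)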